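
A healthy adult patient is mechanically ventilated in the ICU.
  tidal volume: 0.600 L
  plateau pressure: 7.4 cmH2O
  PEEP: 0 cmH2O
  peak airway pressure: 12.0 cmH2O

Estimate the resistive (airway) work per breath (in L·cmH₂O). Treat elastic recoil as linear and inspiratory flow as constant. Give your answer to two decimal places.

With constant inspiratory flow the resistive pressure is constant at PIP − Pplat = 12.0 − 7.4 = 4.6 cmH2O, so resistive work = 4.6 × 0.600 = 2.76 L·cmH2O.

2.76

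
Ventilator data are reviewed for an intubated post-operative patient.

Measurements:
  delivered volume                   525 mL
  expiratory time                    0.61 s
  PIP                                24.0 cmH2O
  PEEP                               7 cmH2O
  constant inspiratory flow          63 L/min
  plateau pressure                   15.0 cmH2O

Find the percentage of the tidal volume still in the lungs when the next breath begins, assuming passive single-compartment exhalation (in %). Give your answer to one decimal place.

33.8

Flow: 63 L/min ÷ 60 = 1.05 L/s.
R = (PIP − Pplat)/V̇ = (24.0 − 15.0) / 1.05 = 9.0/1.05 = 8.571 cmH2O·s/L.
C = Vt/(Pplat − PEEP) = 525.0 / (15.0 − 7) = 525.0/8.0 = 65.625 mL/cmH2O.
τ = R × C = 8.571 × 0.06563 L/cmH2O = 0.5625 s.
Fraction remaining at end-expiration = e^(−Te/τ) = e^(−0.61/0.5625) = 0.3381 → 33.81%.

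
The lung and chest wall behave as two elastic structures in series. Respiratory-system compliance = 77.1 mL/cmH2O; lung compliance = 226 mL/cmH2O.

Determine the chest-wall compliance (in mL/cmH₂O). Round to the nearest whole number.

117

1/Ccw = 1/Crs − 1/CL.
1/Ccw = 1/77.1 − 1/226 = 0.008545.
Ccw = 117.03 mL/cmH2O.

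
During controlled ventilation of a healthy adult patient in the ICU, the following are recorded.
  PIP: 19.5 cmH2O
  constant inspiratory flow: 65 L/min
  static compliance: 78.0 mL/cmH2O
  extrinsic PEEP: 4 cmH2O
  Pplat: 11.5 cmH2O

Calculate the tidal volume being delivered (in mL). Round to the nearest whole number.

585

Vt = Cstat × (Pplat − PEEP) = 78.0 × (11.5 − 4) = 78.0 × 7.5 = 585.0 mL.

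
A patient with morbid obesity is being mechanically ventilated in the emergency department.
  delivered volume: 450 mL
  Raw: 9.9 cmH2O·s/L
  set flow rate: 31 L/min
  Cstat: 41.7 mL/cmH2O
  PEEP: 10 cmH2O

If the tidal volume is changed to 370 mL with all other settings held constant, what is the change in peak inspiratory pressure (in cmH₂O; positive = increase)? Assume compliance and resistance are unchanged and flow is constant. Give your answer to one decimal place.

PIP = Vt/C + R·V̇ + PEEP (constant-flow equation of motion).
Only the elastic term changes: ΔPIP = ΔVt / C = (370 − 450) / 41.7 = -1.918 cmH2O.

-1.9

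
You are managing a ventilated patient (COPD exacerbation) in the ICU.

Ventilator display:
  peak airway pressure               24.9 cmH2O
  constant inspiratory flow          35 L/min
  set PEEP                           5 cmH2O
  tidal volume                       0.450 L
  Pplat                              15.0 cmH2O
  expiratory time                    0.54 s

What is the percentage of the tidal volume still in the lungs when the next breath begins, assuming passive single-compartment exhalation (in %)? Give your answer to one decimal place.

Flow: 35 L/min ÷ 60 = 0.5833 L/s.
R = (PIP − Pplat)/V̇ = (24.9 − 15.0) / 0.5833 = 9.9/0.5833 = 16.972 cmH2O·s/L.
C = Vt/(Pplat − PEEP) = 450.0 / (15.0 − 5) = 450.0/10.0 = 45.0 mL/cmH2O.
τ = R × C = 16.972 × 0.045 L/cmH2O = 0.7637 s.
Fraction remaining at end-expiration = e^(−Te/τ) = e^(−0.54/0.7637) = 0.4931 → 49.31%.

49.3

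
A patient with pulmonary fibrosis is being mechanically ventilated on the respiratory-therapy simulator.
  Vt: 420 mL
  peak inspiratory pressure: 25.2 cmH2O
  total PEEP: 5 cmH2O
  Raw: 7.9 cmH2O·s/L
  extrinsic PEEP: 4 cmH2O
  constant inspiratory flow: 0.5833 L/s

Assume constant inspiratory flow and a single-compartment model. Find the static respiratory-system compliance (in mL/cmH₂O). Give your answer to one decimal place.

Total PEEP = 5 cmH2O (set 4 + intrinsic 1); this is the baseline alveolar pressure.
Equation of motion (constant flow): PIP = Vt/C + R·V̇ + PEEP.
Vt/C = PIP − R·V̇ − PEEP = 25.2 − 7.9×0.5833 − 5 = 25.2 − 4.608 − 5 = 15.592 cmH2O.
C = Vt / 15.592 = 420 / 15.592 = 26.937 mL/cmH2O.

26.9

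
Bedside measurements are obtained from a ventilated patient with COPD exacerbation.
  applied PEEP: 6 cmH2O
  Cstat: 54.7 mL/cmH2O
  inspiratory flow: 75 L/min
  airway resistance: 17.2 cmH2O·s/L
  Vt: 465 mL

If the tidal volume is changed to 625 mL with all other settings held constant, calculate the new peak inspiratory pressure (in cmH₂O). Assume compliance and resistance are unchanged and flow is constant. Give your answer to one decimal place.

Flow: 75 L/min ÷ 60 = 1.25 L/s.
PIP = Vt/C + R·V̇ + PEEP (constant-flow equation of motion).
Only the elastic term changes: ΔPIP = ΔVt / C = (625 − 465) / 54.7 = 2.925 cmH2O.
Original PIP = 465/54.7 + 17.2×1.25 + 6 = 36.001 cmH2O; new PIP = 36.001 + (2.925) = 38.926 cmH2O.

38.9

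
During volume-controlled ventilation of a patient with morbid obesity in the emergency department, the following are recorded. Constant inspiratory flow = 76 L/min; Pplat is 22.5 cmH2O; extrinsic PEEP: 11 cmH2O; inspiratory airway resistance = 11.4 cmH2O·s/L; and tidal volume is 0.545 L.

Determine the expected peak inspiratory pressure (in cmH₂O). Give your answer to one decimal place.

Flow: 76 L/min ÷ 60 = 1.2667 L/s.
PIP = Pplat + Raw × flow = 22.5 + 11.4 × 1.2667 = 22.5 + 14.44 = 36.94 cmH2O.

36.9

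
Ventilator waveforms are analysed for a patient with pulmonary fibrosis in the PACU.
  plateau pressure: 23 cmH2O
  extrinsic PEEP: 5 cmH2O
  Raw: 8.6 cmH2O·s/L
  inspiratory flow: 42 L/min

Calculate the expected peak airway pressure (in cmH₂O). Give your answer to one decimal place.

29.0

Flow: 42 L/min ÷ 60 = 0.7 L/s.
PIP = Pplat + Raw × flow = 23 + 8.6 × 0.7 = 23 + 6.02 = 29.02 cmH2O.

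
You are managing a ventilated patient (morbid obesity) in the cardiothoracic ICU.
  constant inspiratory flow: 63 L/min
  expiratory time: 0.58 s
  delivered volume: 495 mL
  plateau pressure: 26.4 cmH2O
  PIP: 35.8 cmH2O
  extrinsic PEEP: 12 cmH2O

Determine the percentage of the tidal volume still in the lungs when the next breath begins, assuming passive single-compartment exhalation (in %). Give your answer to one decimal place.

15.2

Flow: 63 L/min ÷ 60 = 1.05 L/s.
R = (PIP − Pplat)/V̇ = (35.8 − 26.4) / 1.05 = 9.4/1.05 = 8.952 cmH2O·s/L.
C = Vt/(Pplat − PEEP) = 495.0 / (26.4 − 12) = 495.0/14.4 = 34.375 mL/cmH2O.
τ = R × C = 8.952 × 0.03438 L/cmH2O = 0.3078 s.
Fraction remaining at end-expiration = e^(−Te/τ) = e^(−0.58/0.3078) = 0.1519 → 15.19%.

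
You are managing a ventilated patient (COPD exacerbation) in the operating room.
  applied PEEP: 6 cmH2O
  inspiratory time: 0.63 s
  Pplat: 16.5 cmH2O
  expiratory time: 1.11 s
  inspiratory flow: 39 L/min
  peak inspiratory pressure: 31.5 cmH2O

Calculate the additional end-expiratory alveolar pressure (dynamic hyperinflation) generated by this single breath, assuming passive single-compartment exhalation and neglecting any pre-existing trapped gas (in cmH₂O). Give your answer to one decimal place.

3.1

Flow: 39 L/min ÷ 60 = 0.65 L/s.
Vt = flow × Ti = 0.65 L/s × 0.63 s × 1000 mL/L = 409.5 mL.
R = (PIP − Pplat)/V̇ = (31.5 − 16.5) / 0.65 = 15.0/0.65 = 23.077 cmH2O·s/L.
C = Vt/(Pplat − PEEP) = 409.5 / (16.5 − 6) = 409.5/10.5 = 39.0 mL/cmH2O.
τ = R × C = 23.077 × 0.039 L/cmH2O = 0.9 s.
Fraction remaining = e^(−Te/τ) = e^(−1.11/0.9) = 0.2913; trapped volume = 409.5 × 0.2913 = 119.29 mL.
Additional alveolar pressure from trapping ≈ V_trapped / C = 119.29 / 39.0 = 3.059 cmH2O.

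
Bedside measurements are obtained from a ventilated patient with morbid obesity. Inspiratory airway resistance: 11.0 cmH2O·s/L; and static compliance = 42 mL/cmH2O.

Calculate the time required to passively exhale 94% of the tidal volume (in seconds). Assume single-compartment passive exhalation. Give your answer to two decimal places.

1.30

τ = R × C = 11.0 × 42 mL/cmH2O = 11.0 × 0.042 L/cmH2O = 0.462 s.
Exhaled fraction f = 1 − e^(−t/τ) → t = −τ·ln(1 − f) = −0.462·ln(0.06) = 1.3 s.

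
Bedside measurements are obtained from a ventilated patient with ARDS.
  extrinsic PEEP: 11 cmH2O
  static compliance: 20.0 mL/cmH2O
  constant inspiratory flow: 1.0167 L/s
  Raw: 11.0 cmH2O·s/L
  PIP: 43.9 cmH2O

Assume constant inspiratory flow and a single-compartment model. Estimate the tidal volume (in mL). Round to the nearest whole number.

Equation of motion (constant flow): PIP = Vt/C + R·V̇ + PEEP.
Vt/C = PIP − R·V̇ − PEEP = 43.9 − 11.184 − 11 = 21.716 cmH2O.
Vt = C × 21.716 = 20.0 × 21.716 = 434.32 mL.

434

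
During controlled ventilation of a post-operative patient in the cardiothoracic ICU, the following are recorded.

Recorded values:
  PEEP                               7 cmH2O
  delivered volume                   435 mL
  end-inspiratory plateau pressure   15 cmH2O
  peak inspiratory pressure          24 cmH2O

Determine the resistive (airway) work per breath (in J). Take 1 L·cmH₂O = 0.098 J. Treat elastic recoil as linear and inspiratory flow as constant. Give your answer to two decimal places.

0.38

With constant inspiratory flow the resistive pressure is constant at PIP − Pplat = 24 − 15 = 9.0 cmH2O, so resistive work = 9.0 × 0.435 = 3.915 L·cmH2O.
× 0.098 J/(L·cmH2O) → 0.3837 J.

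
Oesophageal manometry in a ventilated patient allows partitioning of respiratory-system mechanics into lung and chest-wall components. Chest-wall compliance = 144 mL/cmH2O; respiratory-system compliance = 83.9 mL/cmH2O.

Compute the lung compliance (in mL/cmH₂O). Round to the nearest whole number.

201

1/CL = 1/Crs − 1/Ccw.
1/CL = 1/83.9 − 1/144 = 0.004975.
CL = 201.01 mL/cmH2O.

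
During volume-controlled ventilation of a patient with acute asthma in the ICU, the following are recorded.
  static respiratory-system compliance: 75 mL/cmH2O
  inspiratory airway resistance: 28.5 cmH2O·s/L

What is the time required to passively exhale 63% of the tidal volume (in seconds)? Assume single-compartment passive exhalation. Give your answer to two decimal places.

2.13

τ = R × C = 28.5 × 75 mL/cmH2O = 28.5 × 0.075 L/cmH2O = 2.138 s.
Exhaled fraction f = 1 − e^(−t/τ) → t = −τ·ln(1 − f) = −2.138·ln(0.37) = 2.126 s.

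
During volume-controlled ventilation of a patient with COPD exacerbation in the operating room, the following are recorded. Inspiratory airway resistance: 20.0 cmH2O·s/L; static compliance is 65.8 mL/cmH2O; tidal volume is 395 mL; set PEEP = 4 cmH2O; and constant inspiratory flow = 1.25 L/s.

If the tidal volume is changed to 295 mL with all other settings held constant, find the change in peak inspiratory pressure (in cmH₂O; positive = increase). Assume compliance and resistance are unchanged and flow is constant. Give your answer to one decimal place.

-1.5

PIP = Vt/C + R·V̇ + PEEP (constant-flow equation of motion).
Only the elastic term changes: ΔPIP = ΔVt / C = (295 − 395) / 65.8 = -1.52 cmH2O.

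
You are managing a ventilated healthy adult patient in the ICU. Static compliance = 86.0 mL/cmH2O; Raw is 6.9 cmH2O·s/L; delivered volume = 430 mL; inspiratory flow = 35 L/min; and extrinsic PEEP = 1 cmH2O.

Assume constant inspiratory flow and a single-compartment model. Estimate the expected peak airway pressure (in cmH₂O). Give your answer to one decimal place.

10.0

Flow: 35 L/min ÷ 60 = 0.5833 L/s.
Equation of motion (constant flow): PIP = Vt/C + R·V̇ + PEEP.
PIP = 430/86.0 + 6.9×0.5833 + 1 = 5.0 + 4.025 + 1 = 10.025 cmH2O.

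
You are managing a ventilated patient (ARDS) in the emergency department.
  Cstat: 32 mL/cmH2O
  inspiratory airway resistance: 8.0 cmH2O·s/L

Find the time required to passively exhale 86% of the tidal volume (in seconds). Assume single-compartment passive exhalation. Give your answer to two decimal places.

τ = R × C = 8.0 × 32 mL/cmH2O = 8.0 × 0.032 L/cmH2O = 0.256 s.
Exhaled fraction f = 1 − e^(−t/τ) → t = −τ·ln(1 − f) = −0.256·ln(0.14) = 0.5033 s.

0.50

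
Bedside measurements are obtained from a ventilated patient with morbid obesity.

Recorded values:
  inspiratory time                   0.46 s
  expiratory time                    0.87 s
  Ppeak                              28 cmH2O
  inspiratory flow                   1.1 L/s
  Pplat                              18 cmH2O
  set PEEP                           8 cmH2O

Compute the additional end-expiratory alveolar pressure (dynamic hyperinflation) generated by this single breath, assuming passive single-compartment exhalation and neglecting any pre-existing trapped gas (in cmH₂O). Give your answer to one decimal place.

1.5

Vt = flow × Ti = 1.1 L/s × 0.46 s × 1000 mL/L = 506.0 mL.
R = (PIP − Pplat)/V̇ = (28 − 18) / 1.1 = 10.0/1.1 = 9.091 cmH2O·s/L.
C = Vt/(Pplat − PEEP) = 506.0 / (18 − 8) = 506.0/10.0 = 50.6 mL/cmH2O.
τ = R × C = 9.091 × 0.0506 L/cmH2O = 0.46 s.
Fraction remaining = e^(−Te/τ) = e^(−0.87/0.46) = 0.1509; trapped volume = 506.0 × 0.1509 = 76.355 mL.
Additional alveolar pressure from trapping ≈ V_trapped / C = 76.355 / 50.6 = 1.509 cmH2O.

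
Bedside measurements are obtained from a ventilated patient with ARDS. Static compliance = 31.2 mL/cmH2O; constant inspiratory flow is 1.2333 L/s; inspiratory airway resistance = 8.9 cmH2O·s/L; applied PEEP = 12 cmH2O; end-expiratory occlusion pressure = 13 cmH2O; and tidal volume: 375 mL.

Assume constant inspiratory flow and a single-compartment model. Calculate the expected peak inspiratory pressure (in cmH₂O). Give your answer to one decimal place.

Total PEEP = 13 cmH2O (set 12 + intrinsic 1); this is the baseline alveolar pressure.
Equation of motion (constant flow): PIP = Vt/C + R·V̇ + PEEP.
PIP = 375/31.2 + 8.9×1.2333 + 13 = 12.019 + 10.976 + 13 = 35.995 cmH2O.

36.0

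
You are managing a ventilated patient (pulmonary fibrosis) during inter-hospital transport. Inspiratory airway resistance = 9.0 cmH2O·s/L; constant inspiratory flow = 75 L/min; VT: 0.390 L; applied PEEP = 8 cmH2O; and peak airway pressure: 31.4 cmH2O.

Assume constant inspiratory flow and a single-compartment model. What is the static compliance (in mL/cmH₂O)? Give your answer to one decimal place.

Flow: 75 L/min ÷ 60 = 1.25 L/s.
Equation of motion (constant flow): PIP = Vt/C + R·V̇ + PEEP.
Vt/C = PIP − R·V̇ − PEEP = 31.4 − 9.0×1.25 − 8 = 31.4 − 11.25 − 8 = 12.15 cmH2O.
C = Vt / 12.15 = 390 / 12.15 = 32.099 mL/cmH2O.

32.1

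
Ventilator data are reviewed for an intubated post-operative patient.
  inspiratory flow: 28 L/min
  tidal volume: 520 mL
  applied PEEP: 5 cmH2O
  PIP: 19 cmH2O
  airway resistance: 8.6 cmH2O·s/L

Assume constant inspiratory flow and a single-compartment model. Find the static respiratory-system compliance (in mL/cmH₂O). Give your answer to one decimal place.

Flow: 28 L/min ÷ 60 = 0.4667 L/s.
Equation of motion (constant flow): PIP = Vt/C + R·V̇ + PEEP.
Vt/C = PIP − R·V̇ − PEEP = 19 − 8.6×0.4667 − 5 = 19 − 4.014 − 5 = 9.986 cmH2O.
C = Vt / 9.986 = 520 / 9.986 = 52.073 mL/cmH2O.

52.1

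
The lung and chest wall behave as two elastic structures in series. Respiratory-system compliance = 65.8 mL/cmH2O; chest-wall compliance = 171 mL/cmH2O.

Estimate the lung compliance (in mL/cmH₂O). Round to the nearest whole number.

107

1/CL = 1/Crs − 1/Ccw.
1/CL = 1/65.8 − 1/171 = 0.00935.
CL = 106.95 mL/cmH2O.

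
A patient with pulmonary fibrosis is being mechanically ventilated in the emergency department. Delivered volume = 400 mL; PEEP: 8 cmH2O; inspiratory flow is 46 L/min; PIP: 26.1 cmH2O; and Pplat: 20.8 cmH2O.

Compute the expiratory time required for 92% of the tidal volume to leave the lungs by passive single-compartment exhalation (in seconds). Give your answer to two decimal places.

Flow: 46 L/min ÷ 60 = 0.7667 L/s.
R = (PIP − Pplat)/V̇ = (26.1 − 20.8) / 0.7667 = 5.3/0.7667 = 6.913 cmH2O·s/L.
C = Vt/(Pplat − PEEP) = 400.0 / (20.8 − 8) = 400.0/12.8 = 31.25 mL/cmH2O.
τ = R × C = 6.913 × 0.03125 L/cmH2O = 0.216 s.
t = −τ·ln(1 − 0.92) = −0.216·ln(0.08) = 0.5456 s.

0.55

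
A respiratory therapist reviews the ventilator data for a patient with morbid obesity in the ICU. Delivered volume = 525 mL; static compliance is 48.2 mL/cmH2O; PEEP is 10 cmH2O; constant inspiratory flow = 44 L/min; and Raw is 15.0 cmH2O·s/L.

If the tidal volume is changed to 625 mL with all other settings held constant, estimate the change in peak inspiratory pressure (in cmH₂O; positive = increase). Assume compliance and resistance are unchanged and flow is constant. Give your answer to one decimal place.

PIP = Vt/C + R·V̇ + PEEP (constant-flow equation of motion).
Only the elastic term changes: ΔPIP = ΔVt / C = (625 − 525) / 48.2 = 2.075 cmH2O.

2.1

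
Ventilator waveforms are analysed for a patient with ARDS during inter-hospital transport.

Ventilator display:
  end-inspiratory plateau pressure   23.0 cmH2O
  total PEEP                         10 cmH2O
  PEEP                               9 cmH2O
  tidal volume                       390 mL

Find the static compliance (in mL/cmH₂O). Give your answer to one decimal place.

End-expiratory occlusion gives total PEEP = 10 cmH2O (intrinsic PEEP = 10 − 9 = 1). Use total PEEP for the elastic gradient.
Cstat = Vt / (Pplat − PEEPtotal) = 390 / (23.0 − 10) = 390 / 13.0 = 30.0 mL/cmH2O.

30.0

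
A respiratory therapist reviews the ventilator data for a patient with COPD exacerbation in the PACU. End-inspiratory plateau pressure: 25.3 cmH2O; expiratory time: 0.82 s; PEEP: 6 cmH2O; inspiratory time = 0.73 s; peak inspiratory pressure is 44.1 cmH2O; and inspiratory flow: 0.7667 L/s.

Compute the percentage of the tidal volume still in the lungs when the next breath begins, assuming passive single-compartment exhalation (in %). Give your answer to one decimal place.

Vt = flow × Ti = 0.7667 L/s × 0.73 s × 1000 mL/L = 559.69 mL.
R = (PIP − Pplat)/V̇ = (44.1 − 25.3) / 0.7667 = 18.8/0.7667 = 24.521 cmH2O·s/L.
C = Vt/(Pplat − PEEP) = 559.69 / (25.3 − 6) = 559.69/19.3 = 28.999 mL/cmH2O.
τ = R × C = 24.521 × 0.029 L/cmH2O = 0.7111 s.
Fraction remaining at end-expiration = e^(−Te/τ) = e^(−0.82/0.7111) = 0.3156 → 31.56%.

31.6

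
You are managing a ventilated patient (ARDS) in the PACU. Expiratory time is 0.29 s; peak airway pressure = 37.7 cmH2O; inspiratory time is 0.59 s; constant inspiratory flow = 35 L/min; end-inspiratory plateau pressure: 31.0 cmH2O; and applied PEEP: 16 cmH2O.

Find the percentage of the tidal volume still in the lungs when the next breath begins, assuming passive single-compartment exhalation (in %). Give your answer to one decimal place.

Flow: 35 L/min ÷ 60 = 0.5833 L/s.
Vt = flow × Ti = 0.5833 L/s × 0.59 s × 1000 mL/L = 344.15 mL.
R = (PIP − Pplat)/V̇ = (37.7 − 31.0) / 0.5833 = 6.7/0.5833 = 11.486 cmH2O·s/L.
C = Vt/(Pplat − PEEP) = 344.15 / (31.0 − 16) = 344.15/15.0 = 22.943 mL/cmH2O.
τ = R × C = 11.486 × 0.02294 L/cmH2O = 0.2635 s.
Fraction remaining at end-expiration = e^(−Te/τ) = e^(−0.29/0.2635) = 0.3327 → 33.27%.

33.3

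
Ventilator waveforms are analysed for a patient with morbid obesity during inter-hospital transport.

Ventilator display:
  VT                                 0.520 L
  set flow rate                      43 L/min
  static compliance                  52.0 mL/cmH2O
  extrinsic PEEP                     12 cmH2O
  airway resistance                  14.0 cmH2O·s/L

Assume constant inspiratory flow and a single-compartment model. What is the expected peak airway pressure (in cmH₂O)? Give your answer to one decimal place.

32.0

Flow: 43 L/min ÷ 60 = 0.7167 L/s.
Equation of motion (constant flow): PIP = Vt/C + R·V̇ + PEEP.
PIP = 520/52.0 + 14.0×0.7167 + 12 = 10.0 + 10.034 + 12 = 32.034 cmH2O.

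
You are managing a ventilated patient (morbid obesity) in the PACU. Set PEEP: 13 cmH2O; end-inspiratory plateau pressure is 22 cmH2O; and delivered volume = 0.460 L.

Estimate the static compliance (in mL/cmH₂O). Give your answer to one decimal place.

Cstat = Vt / (Pplat − PEEP) = 460 / (22 − 13) = 460 / 9.0 = 51.111 mL/cmH2O.

51.1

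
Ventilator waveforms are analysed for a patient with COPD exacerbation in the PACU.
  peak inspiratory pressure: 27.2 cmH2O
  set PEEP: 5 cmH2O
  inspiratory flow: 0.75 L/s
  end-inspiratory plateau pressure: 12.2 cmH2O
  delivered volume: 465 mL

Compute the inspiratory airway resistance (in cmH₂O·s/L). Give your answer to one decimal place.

20.0

Raw = (PIP − Pplat) / flow = (27.2 − 12.2) / 0.75 = 15.0 / 0.75 = 20.0 cmH2O·s/L.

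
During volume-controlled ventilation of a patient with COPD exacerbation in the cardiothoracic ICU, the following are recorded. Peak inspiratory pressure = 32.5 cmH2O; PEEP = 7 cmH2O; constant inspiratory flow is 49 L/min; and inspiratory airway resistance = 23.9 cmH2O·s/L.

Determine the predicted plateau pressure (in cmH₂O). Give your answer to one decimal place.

13.0

Flow: 49 L/min ÷ 60 = 0.8167 L/s.
Pplat = PIP − Raw × flow = 32.5 − 23.9 × 0.8167 = 32.5 − 19.519 = 12.981 cmH2O.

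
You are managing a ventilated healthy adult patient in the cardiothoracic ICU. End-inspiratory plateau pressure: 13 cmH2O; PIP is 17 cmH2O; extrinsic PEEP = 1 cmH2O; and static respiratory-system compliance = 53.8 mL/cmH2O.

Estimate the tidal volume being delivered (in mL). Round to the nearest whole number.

646

Vt = Cstat × (Pplat − PEEP) = 53.8 × (13 − 1) = 53.8 × 12.0 = 645.6 mL.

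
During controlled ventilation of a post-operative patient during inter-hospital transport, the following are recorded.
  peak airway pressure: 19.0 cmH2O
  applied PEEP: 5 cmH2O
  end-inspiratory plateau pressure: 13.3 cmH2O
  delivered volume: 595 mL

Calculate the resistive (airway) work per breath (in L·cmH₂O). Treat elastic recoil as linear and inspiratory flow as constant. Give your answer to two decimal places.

3.39

With constant inspiratory flow the resistive pressure is constant at PIP − Pplat = 19.0 − 13.3 = 5.7 cmH2O, so resistive work = 5.7 × 0.595 = 3.392 L·cmH2O.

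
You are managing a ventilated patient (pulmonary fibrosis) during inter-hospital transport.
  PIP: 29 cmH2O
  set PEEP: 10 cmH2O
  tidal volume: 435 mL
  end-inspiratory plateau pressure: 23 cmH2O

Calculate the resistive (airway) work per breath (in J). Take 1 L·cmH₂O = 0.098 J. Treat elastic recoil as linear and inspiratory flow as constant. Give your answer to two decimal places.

With constant inspiratory flow the resistive pressure is constant at PIP − Pplat = 29 − 23 = 6.0 cmH2O, so resistive work = 6.0 × 0.435 = 2.61 L·cmH2O.
× 0.098 J/(L·cmH2O) → 0.2558 J.

0.26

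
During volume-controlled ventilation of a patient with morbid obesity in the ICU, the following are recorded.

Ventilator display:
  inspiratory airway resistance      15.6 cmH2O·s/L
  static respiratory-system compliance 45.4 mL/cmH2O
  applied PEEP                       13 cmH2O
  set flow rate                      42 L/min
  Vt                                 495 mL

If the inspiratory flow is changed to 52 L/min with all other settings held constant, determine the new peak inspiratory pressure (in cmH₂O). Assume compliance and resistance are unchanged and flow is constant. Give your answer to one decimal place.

37.4

Flow: 42 L/min ÷ 60 = 0.7 L/s.
New flow: 52 L/min ÷ 60 = 0.8667 L/s.
PIP = Vt/C + R·V̇ + PEEP (constant-flow equation of motion).
Only the resistive term changes: ΔPIP = R × ΔV̇ = 15.6 × (0.8667 − 0.7) = 15.6 × 0.1667 = 2.601 cmH2O.
Original PIP = 495/45.4 + 15.6×0.7 + 13 = 34.823 cmH2O; new PIP = 34.823 + (2.601) = 37.424 cmH2O.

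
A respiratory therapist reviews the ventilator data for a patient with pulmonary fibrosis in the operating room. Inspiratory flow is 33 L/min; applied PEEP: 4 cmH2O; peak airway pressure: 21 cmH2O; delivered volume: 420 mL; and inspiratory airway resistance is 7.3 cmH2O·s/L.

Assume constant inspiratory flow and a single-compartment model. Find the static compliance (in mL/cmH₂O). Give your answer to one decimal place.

32.3

Flow: 33 L/min ÷ 60 = 0.55 L/s.
Equation of motion (constant flow): PIP = Vt/C + R·V̇ + PEEP.
Vt/C = PIP − R·V̇ − PEEP = 21 − 7.3×0.55 − 4 = 21 − 4.015 − 4 = 12.985 cmH2O.
C = Vt / 12.985 = 420 / 12.985 = 32.345 mL/cmH2O.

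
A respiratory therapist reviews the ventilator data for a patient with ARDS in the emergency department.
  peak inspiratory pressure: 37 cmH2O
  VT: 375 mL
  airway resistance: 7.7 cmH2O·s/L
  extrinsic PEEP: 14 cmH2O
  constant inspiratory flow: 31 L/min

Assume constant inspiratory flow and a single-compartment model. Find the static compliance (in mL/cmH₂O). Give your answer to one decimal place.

19.7

Flow: 31 L/min ÷ 60 = 0.5167 L/s.
Equation of motion (constant flow): PIP = Vt/C + R·V̇ + PEEP.
Vt/C = PIP − R·V̇ − PEEP = 37 − 7.7×0.5167 − 14 = 37 − 3.979 − 14 = 19.021 cmH2O.
C = Vt / 19.021 = 375 / 19.021 = 19.715 mL/cmH2O.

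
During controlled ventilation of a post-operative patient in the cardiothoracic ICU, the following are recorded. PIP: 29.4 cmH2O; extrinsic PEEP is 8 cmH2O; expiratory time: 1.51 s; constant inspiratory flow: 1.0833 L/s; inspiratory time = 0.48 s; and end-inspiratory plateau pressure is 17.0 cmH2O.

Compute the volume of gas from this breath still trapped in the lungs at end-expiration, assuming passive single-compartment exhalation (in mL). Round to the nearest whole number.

Vt = flow × Ti = 1.0833 L/s × 0.48 s × 1000 mL/L = 519.98 mL.
R = (PIP − Pplat)/V̇ = (29.4 − 17.0) / 1.0833 = 12.4/1.0833 = 11.447 cmH2O·s/L.
C = Vt/(Pplat − PEEP) = 519.98 / (17.0 − 8) = 519.98/9.0 = 57.776 mL/cmH2O.
τ = R × C = 11.447 × 0.05778 L/cmH2O = 0.6614 s.
Fraction remaining = e^(−Te/τ) = e^(−1.51/0.6614) = 0.102.
Trapped volume = 519.98 × 0.102 = 53.038 mL.

53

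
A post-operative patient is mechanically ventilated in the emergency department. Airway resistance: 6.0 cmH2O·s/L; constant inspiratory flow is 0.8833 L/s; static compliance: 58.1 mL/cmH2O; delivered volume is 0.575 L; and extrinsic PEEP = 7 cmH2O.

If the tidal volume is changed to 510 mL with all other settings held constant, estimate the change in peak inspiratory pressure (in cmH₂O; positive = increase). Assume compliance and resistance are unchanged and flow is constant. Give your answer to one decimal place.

-1.1

PIP = Vt/C + R·V̇ + PEEP (constant-flow equation of motion).
Only the elastic term changes: ΔPIP = ΔVt / C = (510 − 575) / 58.1 = -1.119 cmH2O.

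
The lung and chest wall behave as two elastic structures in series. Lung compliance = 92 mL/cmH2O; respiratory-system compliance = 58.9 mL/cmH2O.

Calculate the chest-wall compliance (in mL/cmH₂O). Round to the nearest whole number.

1/Ccw = 1/Crs − 1/CL.
1/Ccw = 1/58.9 − 1/92 = 0.006108.
Ccw = 163.72 mL/cmH2O.

164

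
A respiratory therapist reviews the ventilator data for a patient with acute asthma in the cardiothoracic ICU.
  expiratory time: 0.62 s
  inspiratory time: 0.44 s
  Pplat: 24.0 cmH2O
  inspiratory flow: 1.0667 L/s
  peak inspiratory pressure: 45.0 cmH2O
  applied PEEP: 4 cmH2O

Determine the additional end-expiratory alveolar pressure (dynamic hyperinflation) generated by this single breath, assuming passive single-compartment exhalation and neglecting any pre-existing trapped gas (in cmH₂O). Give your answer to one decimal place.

5.2

Vt = flow × Ti = 1.0667 L/s × 0.44 s × 1000 mL/L = 469.35 mL.
R = (PIP − Pplat)/V̇ = (45.0 − 24.0) / 1.0667 = 21.0/1.0667 = 19.687 cmH2O·s/L.
C = Vt/(Pplat − PEEP) = 469.35 / (24.0 − 4) = 469.35/20.0 = 23.468 mL/cmH2O.
τ = R × C = 19.687 × 0.02347 L/cmH2O = 0.4621 s.
Fraction remaining = e^(−Te/τ) = e^(−0.62/0.4621) = 0.2614; trapped volume = 469.35 × 0.2614 = 122.69 mL.
Additional alveolar pressure from trapping ≈ V_trapped / C = 122.69 / 23.468 = 5.228 cmH2O.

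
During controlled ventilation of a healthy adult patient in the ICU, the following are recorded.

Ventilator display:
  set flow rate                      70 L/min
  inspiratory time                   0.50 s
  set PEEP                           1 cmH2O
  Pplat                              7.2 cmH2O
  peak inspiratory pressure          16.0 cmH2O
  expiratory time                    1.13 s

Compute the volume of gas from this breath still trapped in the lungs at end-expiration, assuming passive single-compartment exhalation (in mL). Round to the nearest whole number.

119

Flow: 70 L/min ÷ 60 = 1.1667 L/s.
Vt = flow × Ti = 1.1667 L/s × 0.50 s × 1000 mL/L = 583.35 mL.
R = (PIP − Pplat)/V̇ = (16.0 − 7.2) / 1.1667 = 8.8/1.1667 = 7.543 cmH2O·s/L.
C = Vt/(Pplat − PEEP) = 583.35 / (7.2 − 1) = 583.35/6.2 = 94.089 mL/cmH2O.
τ = R × C = 7.543 × 0.09409 L/cmH2O = 0.7097 s.
Fraction remaining = e^(−Te/τ) = e^(−1.13/0.7097) = 0.2035.
Trapped volume = 583.35 × 0.2035 = 118.71 mL.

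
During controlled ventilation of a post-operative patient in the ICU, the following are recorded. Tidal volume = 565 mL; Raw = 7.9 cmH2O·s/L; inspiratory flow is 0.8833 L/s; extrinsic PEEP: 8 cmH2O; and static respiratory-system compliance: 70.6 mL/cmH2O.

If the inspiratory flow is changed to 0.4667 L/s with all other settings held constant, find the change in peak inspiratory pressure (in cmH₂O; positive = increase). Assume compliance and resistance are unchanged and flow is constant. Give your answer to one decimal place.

-3.3

PIP = Vt/C + R·V̇ + PEEP (constant-flow equation of motion).
Only the resistive term changes: ΔPIP = R × ΔV̇ = 7.9 × (0.4667 − 0.8833) = 7.9 × -0.4166 = -3.291 cmH2O.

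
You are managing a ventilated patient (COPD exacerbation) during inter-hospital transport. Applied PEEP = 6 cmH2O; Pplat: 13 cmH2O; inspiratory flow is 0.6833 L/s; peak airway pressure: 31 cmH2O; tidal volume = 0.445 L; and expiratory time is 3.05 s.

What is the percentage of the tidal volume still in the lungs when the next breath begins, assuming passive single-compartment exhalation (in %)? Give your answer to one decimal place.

16.2

R = (PIP − Pplat)/V̇ = (31 − 13) / 0.6833 = 18.0/0.6833 = 26.343 cmH2O·s/L.
C = Vt/(Pplat − PEEP) = 445.0 / (13 − 6) = 445.0/7.0 = 63.571 mL/cmH2O.
τ = R × C = 26.343 × 0.06357 L/cmH2O = 1.675 s.
Fraction remaining at end-expiration = e^(−Te/τ) = e^(−3.05/1.675) = 0.1619 → 16.19%.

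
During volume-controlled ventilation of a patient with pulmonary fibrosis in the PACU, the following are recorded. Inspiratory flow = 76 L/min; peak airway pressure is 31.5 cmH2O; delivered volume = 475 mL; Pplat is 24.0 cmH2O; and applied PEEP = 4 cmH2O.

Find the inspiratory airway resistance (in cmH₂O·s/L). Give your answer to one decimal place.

Flow: 76 L/min ÷ 60 = 1.2667 L/s.
Raw = (PIP − Pplat) / flow = (31.5 − 24.0) / 1.2667 = 7.5 / 1.2667 = 5.921 cmH2O·s/L.

5.9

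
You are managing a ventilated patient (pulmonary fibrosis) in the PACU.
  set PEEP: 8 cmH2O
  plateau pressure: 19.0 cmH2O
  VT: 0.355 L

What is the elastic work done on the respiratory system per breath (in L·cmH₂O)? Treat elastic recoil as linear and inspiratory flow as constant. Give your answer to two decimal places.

1.95

Elastic work ≈ ½ × (Pplat − PEEP) × Vt = 0.5 × (19.0 − 8) × 0.355 L = 0.5 × 11.0 × 0.355 = 1.953 L·cmH2O.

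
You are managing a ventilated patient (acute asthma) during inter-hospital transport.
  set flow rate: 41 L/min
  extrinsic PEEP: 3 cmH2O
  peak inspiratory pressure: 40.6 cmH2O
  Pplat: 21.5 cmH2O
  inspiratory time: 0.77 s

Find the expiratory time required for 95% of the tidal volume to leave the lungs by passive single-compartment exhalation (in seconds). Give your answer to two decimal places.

2.38

Flow: 41 L/min ÷ 60 = 0.6833 L/s.
Vt = flow × Ti = 0.6833 L/s × 0.77 s × 1000 mL/L = 526.14 mL.
R = (PIP − Pplat)/V̇ = (40.6 − 21.5) / 0.6833 = 19.1/0.6833 = 27.953 cmH2O·s/L.
C = Vt/(Pplat − PEEP) = 526.14 / (21.5 − 3) = 526.14/18.5 = 28.44 mL/cmH2O.
τ = R × C = 27.953 × 0.02844 L/cmH2O = 0.795 s.
t = −τ·ln(1 − 0.95) = −0.795·ln(0.05) = 2.382 s.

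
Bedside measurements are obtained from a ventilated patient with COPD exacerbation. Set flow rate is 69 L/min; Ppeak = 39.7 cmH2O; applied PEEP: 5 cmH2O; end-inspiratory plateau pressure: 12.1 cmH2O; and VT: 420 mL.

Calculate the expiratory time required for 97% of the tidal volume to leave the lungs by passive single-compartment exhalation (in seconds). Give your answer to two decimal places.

Flow: 69 L/min ÷ 60 = 1.15 L/s.
R = (PIP − Pplat)/V̇ = (39.7 − 12.1) / 1.15 = 27.6/1.15 = 24.0 cmH2O·s/L.
C = Vt/(Pplat − PEEP) = 420.0 / (12.1 − 5) = 420.0/7.1 = 59.155 mL/cmH2O.
τ = R × C = 24.0 × 0.05916 L/cmH2O = 1.42 s.
t = −τ·ln(1 − 0.97) = −1.42·ln(0.03) = 4.979 s.

4.98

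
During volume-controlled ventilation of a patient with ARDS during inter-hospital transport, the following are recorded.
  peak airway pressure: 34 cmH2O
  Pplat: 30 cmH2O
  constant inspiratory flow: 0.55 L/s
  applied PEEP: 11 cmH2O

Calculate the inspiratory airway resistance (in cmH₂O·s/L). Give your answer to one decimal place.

Raw = (PIP − Pplat) / flow = (34 − 30) / 0.55 = 4.0 / 0.55 = 7.273 cmH2O·s/L.

7.3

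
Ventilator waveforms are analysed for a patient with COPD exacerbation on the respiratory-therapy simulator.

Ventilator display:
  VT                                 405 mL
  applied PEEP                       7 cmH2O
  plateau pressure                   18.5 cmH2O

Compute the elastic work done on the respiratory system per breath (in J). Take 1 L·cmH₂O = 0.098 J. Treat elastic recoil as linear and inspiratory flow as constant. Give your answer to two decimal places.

Elastic work ≈ ½ × (Pplat − PEEP) × Vt = 0.5 × (18.5 − 7) × 0.405 L = 0.5 × 11.5 × 0.405 = 2.329 L·cmH2O.
× 0.098 J/(L·cmH2O) → 0.2282 J.

0.23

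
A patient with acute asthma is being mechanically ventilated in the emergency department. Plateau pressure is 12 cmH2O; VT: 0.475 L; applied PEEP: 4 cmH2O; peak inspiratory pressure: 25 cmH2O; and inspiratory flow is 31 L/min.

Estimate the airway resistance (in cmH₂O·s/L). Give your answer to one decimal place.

25.2

Flow: 31 L/min ÷ 60 = 0.5167 L/s.
Raw = (PIP − Pplat) / flow = (25 − 12) / 0.5167 = 13.0 / 0.5167 = 25.16 cmH2O·s/L.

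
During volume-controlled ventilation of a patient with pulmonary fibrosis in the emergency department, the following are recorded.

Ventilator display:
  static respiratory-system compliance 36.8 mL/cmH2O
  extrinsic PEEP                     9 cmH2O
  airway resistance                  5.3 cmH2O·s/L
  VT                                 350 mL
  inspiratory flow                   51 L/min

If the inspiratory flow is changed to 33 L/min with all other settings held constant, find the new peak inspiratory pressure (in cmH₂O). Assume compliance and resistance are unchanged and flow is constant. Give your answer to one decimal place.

21.4

Flow: 51 L/min ÷ 60 = 0.85 L/s.
New flow: 33 L/min ÷ 60 = 0.55 L/s.
PIP = Vt/C + R·V̇ + PEEP (constant-flow equation of motion).
Only the resistive term changes: ΔPIP = R × ΔV̇ = 5.3 × (0.55 − 0.85) = 5.3 × -0.3 = -1.59 cmH2O.
Original PIP = 350/36.8 + 5.3×0.85 + 9 = 23.016 cmH2O; new PIP = 23.016 + (-1.59) = 21.426 cmH2O.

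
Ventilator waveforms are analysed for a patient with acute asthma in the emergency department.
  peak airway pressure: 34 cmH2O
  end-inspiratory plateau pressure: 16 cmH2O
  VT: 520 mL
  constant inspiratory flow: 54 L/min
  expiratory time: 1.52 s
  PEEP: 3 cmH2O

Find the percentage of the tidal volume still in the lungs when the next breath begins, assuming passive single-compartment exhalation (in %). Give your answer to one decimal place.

15.0

Flow: 54 L/min ÷ 60 = 0.9 L/s.
R = (PIP − Pplat)/V̇ = (34 − 16) / 0.9 = 18.0/0.9 = 20.0 cmH2O·s/L.
C = Vt/(Pplat − PEEP) = 520.0 / (16 − 3) = 520.0/13.0 = 40.0 mL/cmH2O.
τ = R × C = 20.0 × 0.04 L/cmH2O = 0.8 s.
Fraction remaining at end-expiration = e^(−Te/τ) = e^(−1.52/0.8) = 0.1496 → 14.96%.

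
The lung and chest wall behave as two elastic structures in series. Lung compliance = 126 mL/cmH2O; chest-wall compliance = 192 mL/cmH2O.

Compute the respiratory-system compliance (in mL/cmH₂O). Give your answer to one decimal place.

Lung and chest wall are elastances in series: 1/Crs = 1/CL + 1/Ccw.
1/Crs = 1/126 + 1/192 = 0.01314.
Crs = 76.104 mL/cmH2O.

76.1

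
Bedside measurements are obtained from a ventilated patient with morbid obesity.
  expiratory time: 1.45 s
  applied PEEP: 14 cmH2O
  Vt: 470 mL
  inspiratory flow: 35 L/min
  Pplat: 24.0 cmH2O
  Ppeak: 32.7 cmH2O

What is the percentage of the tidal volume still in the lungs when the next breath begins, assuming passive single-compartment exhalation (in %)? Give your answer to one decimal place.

Flow: 35 L/min ÷ 60 = 0.5833 L/s.
R = (PIP − Pplat)/V̇ = (32.7 − 24.0) / 0.5833 = 8.7/0.5833 = 14.915 cmH2O·s/L.
C = Vt/(Pplat − PEEP) = 470.0 / (24.0 − 14) = 470.0/10.0 = 47.0 mL/cmH2O.
τ = R × C = 14.915 × 0.047 L/cmH2O = 0.701 s.
Fraction remaining at end-expiration = e^(−Te/τ) = e^(−1.45/0.701) = 0.1264 → 12.64%.

12.6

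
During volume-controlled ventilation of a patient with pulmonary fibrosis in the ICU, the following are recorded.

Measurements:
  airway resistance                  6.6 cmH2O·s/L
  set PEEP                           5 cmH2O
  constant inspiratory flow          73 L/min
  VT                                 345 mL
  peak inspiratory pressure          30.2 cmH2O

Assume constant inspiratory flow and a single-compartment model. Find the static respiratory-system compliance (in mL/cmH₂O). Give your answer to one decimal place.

Flow: 73 L/min ÷ 60 = 1.2167 L/s.
Equation of motion (constant flow): PIP = Vt/C + R·V̇ + PEEP.
Vt/C = PIP − R·V̇ − PEEP = 30.2 − 6.6×1.2167 − 5 = 30.2 − 8.03 − 5 = 17.17 cmH2O.
C = Vt / 17.17 = 345 / 17.17 = 20.093 mL/cmH2O.

20.1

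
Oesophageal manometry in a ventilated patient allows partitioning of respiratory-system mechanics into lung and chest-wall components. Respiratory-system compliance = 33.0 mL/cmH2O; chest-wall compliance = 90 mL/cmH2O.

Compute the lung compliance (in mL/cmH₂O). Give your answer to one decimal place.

52.1

1/CL = 1/Crs − 1/Ccw.
1/CL = 1/33.0 − 1/90 = 0.01919.
CL = 52.11 mL/cmH2O.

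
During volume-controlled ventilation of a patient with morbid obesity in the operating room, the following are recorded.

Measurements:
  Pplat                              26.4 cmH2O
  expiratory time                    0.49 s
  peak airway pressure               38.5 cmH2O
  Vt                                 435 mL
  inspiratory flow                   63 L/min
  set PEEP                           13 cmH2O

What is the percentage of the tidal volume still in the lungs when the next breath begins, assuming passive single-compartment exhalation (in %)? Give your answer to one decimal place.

27.0

Flow: 63 L/min ÷ 60 = 1.05 L/s.
R = (PIP − Pplat)/V̇ = (38.5 − 26.4) / 1.05 = 12.1/1.05 = 11.524 cmH2O·s/L.
C = Vt/(Pplat − PEEP) = 435.0 / (26.4 − 13) = 435.0/13.4 = 32.463 mL/cmH2O.
τ = R × C = 11.524 × 0.03246 L/cmH2O = 0.3741 s.
Fraction remaining at end-expiration = e^(−Te/τ) = e^(−0.49/0.3741) = 0.2699 → 26.99%.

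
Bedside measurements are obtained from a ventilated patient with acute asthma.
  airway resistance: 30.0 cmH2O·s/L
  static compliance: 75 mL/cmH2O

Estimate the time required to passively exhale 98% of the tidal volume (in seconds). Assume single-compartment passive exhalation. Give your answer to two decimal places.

τ = R × C = 30.0 × 75 mL/cmH2O = 30.0 × 0.075 L/cmH2O = 2.25 s.
Exhaled fraction f = 1 − e^(−t/τ) → t = −τ·ln(1 − f) = −2.25·ln(0.02) = 8.802 s.

8.80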